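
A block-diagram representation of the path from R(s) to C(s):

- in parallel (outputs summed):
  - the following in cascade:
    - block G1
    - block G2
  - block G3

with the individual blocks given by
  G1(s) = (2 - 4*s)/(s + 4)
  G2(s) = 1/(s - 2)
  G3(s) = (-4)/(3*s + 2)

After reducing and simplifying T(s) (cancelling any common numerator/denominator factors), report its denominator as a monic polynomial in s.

Step 1: series reduction of G1, G2; result (2 - 4*s)/(s^2 + 2*s - 8)
Step 2: combine (G1*G2), G3 in parallel; result (-16*s^2 - 10*s + 36)/(3*s^3 + 8*s^2 - 20*s - 16)
That last expression is T(s), already simplified. Scaling its denominator by 1/3 (the reciprocal of the leading coefficient) yields the monic denominator.

Final answer: s^3 + 8*s^2/3 - 20*s/3 - 16/3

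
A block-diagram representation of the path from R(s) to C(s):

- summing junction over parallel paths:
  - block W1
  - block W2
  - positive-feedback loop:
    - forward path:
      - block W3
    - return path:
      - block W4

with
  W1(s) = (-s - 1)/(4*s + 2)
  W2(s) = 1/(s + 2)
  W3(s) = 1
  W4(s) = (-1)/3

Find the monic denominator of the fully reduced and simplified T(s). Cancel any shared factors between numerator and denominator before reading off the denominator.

[1] feedback reduction of W3, W4, giving 3/4
[2] reduce the parallel group W1, W2, [W3/(1-W3*W4)], giving (4*s^2 + 17*s + 6)/(8*s^2 + 20*s + 8)
That last expression is T(s), already simplified. Scaling its denominator by 1/8 (the reciprocal of the leading coefficient) yields the monic denominator.

Answer: s^2 + 5*s/2 + 1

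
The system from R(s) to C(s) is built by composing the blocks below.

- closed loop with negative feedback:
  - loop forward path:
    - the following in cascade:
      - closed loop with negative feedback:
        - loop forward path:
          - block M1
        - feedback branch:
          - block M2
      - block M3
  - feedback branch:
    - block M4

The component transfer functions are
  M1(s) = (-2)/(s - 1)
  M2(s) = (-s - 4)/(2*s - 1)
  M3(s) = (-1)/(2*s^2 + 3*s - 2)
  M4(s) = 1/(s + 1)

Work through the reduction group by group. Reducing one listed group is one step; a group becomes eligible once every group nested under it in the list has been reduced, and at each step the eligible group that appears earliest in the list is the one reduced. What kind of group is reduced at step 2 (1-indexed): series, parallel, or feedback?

1. apply the feedback formula to M1, M2
2. reduce the series chain [M1/(1+M1*M2)], M3
3. apply the feedback formula to ([M1/(1+M1*M2)]*M3), M4
Step 2: series.

Therefore the answer is series.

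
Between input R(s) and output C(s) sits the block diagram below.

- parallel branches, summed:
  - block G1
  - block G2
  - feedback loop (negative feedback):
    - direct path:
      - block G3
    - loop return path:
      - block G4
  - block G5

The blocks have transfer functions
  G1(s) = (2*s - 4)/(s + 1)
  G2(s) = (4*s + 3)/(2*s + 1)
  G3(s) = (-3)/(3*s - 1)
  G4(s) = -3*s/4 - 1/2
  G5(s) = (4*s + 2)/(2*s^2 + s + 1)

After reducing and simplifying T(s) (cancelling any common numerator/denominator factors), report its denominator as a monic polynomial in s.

1. close the feedback loop around G3, G4 gives (-12)/(21*s + 2)
2. add G1, G2, [G3/(1+G3*G4)], G5 (parallel) gives (336*s^5 + 362*s^4 + 423*s^3 + 172*s^2 - 7*s - 10)/(84*s^5 + 176*s^4 + 163*s^3 + 98*s^2 + 29*s + 2)
No further cancellation is possible in the step-2 result, so that is T(s). Its denominator becomes monic after dividing by the leading coefficient 84.

Hence the answer: s^5 + 44*s^4/21 + 163*s^3/84 + 7*s^2/6 + 29*s/84 + 1/42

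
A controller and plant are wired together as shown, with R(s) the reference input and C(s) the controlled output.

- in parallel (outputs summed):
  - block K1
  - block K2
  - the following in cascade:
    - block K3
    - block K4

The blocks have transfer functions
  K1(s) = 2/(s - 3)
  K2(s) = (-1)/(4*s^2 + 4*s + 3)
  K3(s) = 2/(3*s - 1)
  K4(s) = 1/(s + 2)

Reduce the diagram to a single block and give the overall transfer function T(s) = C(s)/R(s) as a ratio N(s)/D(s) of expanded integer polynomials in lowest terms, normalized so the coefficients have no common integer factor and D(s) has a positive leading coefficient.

Step 1: reduce the series chain K3, K4 gives 2/(3*s^2 + 5*s - 2)
Step 2: sum the parallel branches K1, K2, (K3*K4); the result is T(s) itself (integer coefficients, no common factor, positive leading denominator coefficient)

Therefore the answer is (24*s^4 + 69*s^3 + 30*s^2 + 13*s - 36)/(12*s^5 - 4*s^4 - 75*s^3 - 56*s^2 - 27*s + 18).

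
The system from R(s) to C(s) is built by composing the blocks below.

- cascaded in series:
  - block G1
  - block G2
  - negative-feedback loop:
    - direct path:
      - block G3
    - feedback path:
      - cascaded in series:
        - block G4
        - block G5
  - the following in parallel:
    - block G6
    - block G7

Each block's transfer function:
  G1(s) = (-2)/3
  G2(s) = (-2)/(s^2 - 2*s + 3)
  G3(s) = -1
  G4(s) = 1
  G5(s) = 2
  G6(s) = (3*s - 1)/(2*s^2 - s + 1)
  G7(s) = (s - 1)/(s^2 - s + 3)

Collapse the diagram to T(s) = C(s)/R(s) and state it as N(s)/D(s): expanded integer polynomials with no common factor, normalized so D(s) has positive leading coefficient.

Step 1 - combine G4, G5 in series gives 2
Step 2 - collapse the loop (G3 forward, (G4*G5) return) gives 1
Step 3 - sum the parallel branches G6, G7 gives (5*s^3 - 7*s^2 + 12*s - 4)/(2*s^4 - 3*s^3 + 8*s^2 - 4*s + 3)
Step 4 - reduce the series chain G1, G2, [G3/(1+G3*(G4*G5))], (G6+G7), giving the overall T(s)

Final answer: (20*s^3 - 28*s^2 + 48*s - 16)/(6*s^6 - 21*s^5 + 60*s^4 - 87*s^3 + 105*s^2 - 54*s + 27)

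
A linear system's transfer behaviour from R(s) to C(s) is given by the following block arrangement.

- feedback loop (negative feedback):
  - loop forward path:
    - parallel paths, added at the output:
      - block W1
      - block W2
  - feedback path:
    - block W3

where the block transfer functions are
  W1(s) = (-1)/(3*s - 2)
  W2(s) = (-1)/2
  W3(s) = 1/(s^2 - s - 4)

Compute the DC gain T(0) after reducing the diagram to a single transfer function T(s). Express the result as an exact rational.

Reducing step by step:

(1) add W1, W2 (parallel) gives (-3*s)/(6*s - 4)
(2) apply the feedback formula to (W1+W2), W3 gives (-3*s^3 + 3*s^2 + 12*s)/(6*s^3 - 10*s^2 - 23*s + 16)
The step-2 result is T(s). Setting s = 0: T(0) = 0/16 = 0.

Answer: 0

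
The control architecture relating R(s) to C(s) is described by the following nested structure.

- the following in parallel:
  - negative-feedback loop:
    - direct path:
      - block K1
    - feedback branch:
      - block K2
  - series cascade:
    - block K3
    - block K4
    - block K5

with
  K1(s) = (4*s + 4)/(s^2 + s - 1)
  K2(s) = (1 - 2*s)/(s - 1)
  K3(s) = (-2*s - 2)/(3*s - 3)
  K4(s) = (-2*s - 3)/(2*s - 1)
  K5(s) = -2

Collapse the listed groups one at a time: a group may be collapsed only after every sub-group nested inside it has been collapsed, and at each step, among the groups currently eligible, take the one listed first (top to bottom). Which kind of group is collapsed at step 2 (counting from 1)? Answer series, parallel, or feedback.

[1] apply the feedback formula to K1, K2
[2] cascade K3, K4, K5
[3] combine [K1/(1+K1*K2)], (K3*K4*K5) in parallel
Step 2 collapses a series group.

Therefore the answer is series.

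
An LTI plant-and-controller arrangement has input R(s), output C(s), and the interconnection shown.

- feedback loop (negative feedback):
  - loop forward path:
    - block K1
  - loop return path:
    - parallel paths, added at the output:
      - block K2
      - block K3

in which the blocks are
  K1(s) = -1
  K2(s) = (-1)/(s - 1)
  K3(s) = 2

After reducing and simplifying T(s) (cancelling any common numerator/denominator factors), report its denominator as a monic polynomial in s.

Step 1: parallel reduction of K2, K3: (2*s - 3)/(s - 1)
Step 2: reduce the feedback loop with forward K1 and return (K2+K3): (s - 1)/(s - 2)
Step 2 gives the fully reduced T(s), with no common factor left to cancel. The denominator is already monic (leading coefficient 1).

Therefore the answer is s - 2.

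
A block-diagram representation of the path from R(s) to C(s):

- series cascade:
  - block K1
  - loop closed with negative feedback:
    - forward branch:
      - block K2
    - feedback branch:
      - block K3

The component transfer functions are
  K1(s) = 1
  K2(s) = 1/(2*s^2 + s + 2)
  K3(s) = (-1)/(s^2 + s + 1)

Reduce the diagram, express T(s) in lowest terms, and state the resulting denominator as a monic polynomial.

Step 1 - collapse the loop (K2 forward, K3 return) -> (s^2 + s + 1)/(2*s^4 + 3*s^3 + 5*s^2 + 3*s + 1)
Step 2 - cascade K1, [K2/(1+K2*K3)] -> (s^2 + s + 1)/(2*s^4 + 3*s^3 + 5*s^2 + 3*s + 1)
Step 2 gives the fully reduced T(s), with no common factor left to cancel. The denominator's leading coefficient is 2, so divide each of its coefficients by 2 to get the monic form.

Hence the answer: s^4 + 3*s^3/2 + 5*s^2/2 + 3*s/2 + 1/2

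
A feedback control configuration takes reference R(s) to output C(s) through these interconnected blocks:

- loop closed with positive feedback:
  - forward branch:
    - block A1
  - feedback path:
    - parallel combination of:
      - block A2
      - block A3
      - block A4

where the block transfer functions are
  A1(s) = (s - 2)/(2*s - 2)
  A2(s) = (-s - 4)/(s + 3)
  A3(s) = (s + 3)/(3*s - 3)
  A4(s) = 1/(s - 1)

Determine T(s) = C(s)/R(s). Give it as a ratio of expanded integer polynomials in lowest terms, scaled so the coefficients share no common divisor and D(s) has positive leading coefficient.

(1) sum the parallel branches A2, A3, A4: (30 - 2*s^2)/(3*s^2 + 6*s - 9)
(2) close the feedback loop around A1, (A2+A3+A4) - this is the overall T(s), already in the required normalized form

Answer: (3*s^3 - 21*s + 18)/(8*s^3 + 2*s^2 - 60*s + 78)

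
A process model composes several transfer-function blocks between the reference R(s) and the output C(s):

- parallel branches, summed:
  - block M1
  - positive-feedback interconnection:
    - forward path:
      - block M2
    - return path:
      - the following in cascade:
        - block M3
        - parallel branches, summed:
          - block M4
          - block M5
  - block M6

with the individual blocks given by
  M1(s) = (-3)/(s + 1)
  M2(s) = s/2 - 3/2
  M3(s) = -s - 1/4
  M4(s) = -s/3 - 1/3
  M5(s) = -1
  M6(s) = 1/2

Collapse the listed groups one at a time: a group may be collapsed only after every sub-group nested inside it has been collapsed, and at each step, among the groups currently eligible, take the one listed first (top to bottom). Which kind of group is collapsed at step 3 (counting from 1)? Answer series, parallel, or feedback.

Step 1 - add M4, M5 (parallel)
Step 2 - multiply M3, (M4+M5) (series)
Step 3 - collapse the loop (M2 forward, (M3*(M4+M5)) return)
Step 4 - parallel reduction of M1, [M2/(1-M2*(M3*(M4+M5)))], M6
So the answer for step 3 is feedback.

Hence the answer: feedback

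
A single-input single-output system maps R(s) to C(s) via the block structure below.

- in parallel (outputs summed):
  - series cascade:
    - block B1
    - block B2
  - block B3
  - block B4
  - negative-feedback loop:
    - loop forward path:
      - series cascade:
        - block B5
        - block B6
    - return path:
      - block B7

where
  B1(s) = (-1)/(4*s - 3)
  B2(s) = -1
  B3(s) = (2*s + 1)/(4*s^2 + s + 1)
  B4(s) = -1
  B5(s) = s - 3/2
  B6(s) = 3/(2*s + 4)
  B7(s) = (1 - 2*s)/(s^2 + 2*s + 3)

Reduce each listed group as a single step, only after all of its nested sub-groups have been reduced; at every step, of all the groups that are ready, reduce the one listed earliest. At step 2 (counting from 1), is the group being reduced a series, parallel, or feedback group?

Answer: series

Working:
(1) cascade B1, B2
(2) series reduction of B5, B6
(3) reduce the feedback loop with forward (B5*B6) and return B7
(4) combine (B1*B2), B3, B4, [(B5*B6)/(1+(B5*B6)*B7)] in parallel
The group at step 2 is a series group.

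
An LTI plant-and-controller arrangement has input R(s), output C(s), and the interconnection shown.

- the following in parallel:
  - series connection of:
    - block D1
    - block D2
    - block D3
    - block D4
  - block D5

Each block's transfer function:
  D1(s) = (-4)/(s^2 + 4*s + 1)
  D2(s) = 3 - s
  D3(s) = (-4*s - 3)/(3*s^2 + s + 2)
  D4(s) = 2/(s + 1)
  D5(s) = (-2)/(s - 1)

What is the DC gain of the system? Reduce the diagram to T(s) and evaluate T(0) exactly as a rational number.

Step 1 - series reduction of D1, D2, D3, D4, giving (-32*s^2 + 72*s + 72)/(3*s^5 + 16*s^4 + 22*s^3 + 18*s^2 + 11*s + 2)
Step 2 - add (D1*D2*D3*D4), D5 (parallel), giving (-6*s^5 - 32*s^4 - 76*s^3 + 68*s^2 - 22*s - 76)/(3*s^6 + 13*s^5 + 6*s^4 - 4*s^3 - 7*s^2 - 9*s - 2)
Evaluating the step-2 result (the overall T(s)) at s = 0 gives T(0) = -76/(-2) = 38.

Hence the answer: 38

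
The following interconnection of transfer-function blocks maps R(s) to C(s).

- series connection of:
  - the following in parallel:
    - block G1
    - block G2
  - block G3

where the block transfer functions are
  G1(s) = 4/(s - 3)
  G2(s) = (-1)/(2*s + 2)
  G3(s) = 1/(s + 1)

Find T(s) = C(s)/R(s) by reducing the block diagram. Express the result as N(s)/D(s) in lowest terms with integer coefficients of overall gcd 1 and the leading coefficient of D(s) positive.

(1) parallel reduction of G1, G2, giving (7*s + 11)/(2*s^2 - 4*s - 6)
(2) combine (G1+G2), G3 in series: this yields T(s), and no further normalization is needed

Final answer: (7*s + 11)/(2*s^3 - 2*s^2 - 10*s - 6)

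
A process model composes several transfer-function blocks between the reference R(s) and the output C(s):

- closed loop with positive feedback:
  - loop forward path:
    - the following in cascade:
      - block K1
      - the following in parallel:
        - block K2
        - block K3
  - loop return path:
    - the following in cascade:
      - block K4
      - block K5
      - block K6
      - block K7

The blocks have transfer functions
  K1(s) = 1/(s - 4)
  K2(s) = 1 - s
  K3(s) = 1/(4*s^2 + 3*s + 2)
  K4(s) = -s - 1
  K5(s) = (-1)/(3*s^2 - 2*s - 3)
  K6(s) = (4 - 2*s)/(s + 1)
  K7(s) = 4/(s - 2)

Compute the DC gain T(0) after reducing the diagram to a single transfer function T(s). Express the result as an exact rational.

(1) add K2, K3 (parallel): (-4*s^3 + s^2 + s + 3)/(4*s^2 + 3*s + 2)
(2) reduce the series chain K1, (K2+K3): (-4*s^3 + s^2 + s + 3)/(4*s^3 - 13*s^2 - 10*s - 8)
(3) series reduction of K4, K5, K6, K7: (-8)/(3*s^2 - 2*s - 3)
(4) apply the feedback formula to (K1*(K2+K3)), (K4*K5*K6*K7): (-12*s^5 + 11*s^4 + 13*s^3 + 4*s^2 - 9*s - 9)/(12*s^5 - 47*s^4 - 48*s^3 + 43*s^2 + 54*s + 48)
DC gain: substitute s = 0 into T(s) from step 4: T(0) = -9/48 = -3/16.

Therefore the answer is -3/16.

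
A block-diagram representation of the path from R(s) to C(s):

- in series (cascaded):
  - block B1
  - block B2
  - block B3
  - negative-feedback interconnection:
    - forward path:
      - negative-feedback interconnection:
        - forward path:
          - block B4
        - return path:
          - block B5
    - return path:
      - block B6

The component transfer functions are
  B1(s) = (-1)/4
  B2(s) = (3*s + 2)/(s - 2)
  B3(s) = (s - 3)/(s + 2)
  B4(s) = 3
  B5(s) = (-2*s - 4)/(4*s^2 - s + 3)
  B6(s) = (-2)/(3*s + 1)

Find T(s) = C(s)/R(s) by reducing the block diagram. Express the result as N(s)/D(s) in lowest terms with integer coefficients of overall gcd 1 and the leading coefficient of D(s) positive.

(1) reduce the feedback loop with forward B4 and return B5, giving (12*s^2 - 3*s + 9)/(4*s^2 - 7*s - 9)
(2) reduce the feedback loop with forward [B4/(1+B4*B5)] and return B6, giving (36*s^3 + 3*s^2 + 24*s + 9)/(12*s^3 - 41*s^2 - 28*s - 27)
(3) reduce the series chain B1, B2, B3, [[B4/(1+B4*B5)]/(1+[B4/(1+B4*B5)]*B6)], giving the overall T(s)

Answer: (-108*s^5 + 243*s^4 + 165*s^3 + 159*s^2 + 207*s + 54)/(48*s^5 - 164*s^4 - 304*s^3 + 548*s^2 + 448*s + 432)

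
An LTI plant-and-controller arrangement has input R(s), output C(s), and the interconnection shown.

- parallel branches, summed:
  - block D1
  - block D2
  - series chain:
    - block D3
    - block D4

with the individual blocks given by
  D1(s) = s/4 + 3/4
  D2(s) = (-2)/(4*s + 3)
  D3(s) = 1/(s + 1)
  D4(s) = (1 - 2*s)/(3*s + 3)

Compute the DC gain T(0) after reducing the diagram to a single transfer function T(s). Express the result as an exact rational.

[1] cascade D3, D4: (1 - 2*s)/(3*s^2 + 6*s + 3)
[2] combine D1, D2, (D3*D4) in parallel: (12*s^4 + 69*s^3 + 73*s^2 + 43*s + 15)/(48*s^3 + 132*s^2 + 120*s + 36)
That last expression is T(s); at s = 0 only the constant terms survive, so T(0) = 15/36 = 5/12.

Therefore the answer is 5/12.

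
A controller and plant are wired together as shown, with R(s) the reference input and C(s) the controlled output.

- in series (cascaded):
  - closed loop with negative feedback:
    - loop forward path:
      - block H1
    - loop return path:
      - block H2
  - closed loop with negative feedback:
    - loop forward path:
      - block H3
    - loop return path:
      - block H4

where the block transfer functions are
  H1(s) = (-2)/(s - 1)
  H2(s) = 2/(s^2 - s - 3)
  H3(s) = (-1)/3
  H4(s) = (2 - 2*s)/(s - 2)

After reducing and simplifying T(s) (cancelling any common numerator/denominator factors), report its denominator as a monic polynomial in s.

First reduce the diagram to T(s).

(1) reduce the feedback loop with forward H1 and return H2 -> (-2*s^2 + 2*s + 6)/(s^3 - 2*s^2 - 2*s - 1)
(2) collapse the loop (H3 forward, H4 return) -> (2 - s)/(5*s - 8)
(3) series reduction of [H1/(1+H1*H2)], [H3/(1+H3*H4)] -> (2*s^3 - 6*s^2 - 2*s + 12)/(5*s^4 - 18*s^3 + 6*s^2 + 11*s + 8)
That last expression is T(s), already simplified. Scaling its denominator by 1/5 (the reciprocal of the leading coefficient) yields the monic denominator.

Answer: s^4 - 18*s^3/5 + 6*s^2/5 + 11*s/5 + 8/5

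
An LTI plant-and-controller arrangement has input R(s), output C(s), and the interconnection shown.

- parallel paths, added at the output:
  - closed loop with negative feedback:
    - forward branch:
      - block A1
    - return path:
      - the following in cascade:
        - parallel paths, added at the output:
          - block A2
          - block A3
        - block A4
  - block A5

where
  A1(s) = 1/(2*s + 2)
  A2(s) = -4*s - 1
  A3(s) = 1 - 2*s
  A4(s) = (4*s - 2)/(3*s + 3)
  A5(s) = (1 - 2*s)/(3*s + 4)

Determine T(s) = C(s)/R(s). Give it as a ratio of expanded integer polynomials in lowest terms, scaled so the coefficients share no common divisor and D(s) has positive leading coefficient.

Answer: (-12*s^3 + 19*s^2 - 11*s - 6)/(18*s^3 - 38*s - 8)

Working:
[1] sum the parallel branches A2, A3 = -6*s
[2] combine (A2+A3), A4 in series = (-8*s^2 + 4*s)/(s + 1)
[3] collapse the loop (A1 forward, ((A2+A3)*A4) return) = (-s - 1)/(6*s^2 - 8*s - 2)
[4] parallel reduction of [A1/(1+A1*((A2+A3)*A4))], A5 - this is the overall T(s), already in the required normalized form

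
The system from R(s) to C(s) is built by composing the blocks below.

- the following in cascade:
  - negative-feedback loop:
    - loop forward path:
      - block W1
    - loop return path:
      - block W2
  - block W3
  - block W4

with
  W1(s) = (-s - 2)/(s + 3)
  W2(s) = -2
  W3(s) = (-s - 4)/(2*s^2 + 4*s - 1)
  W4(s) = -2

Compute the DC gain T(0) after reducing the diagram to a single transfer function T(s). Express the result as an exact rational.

(1) apply the feedback formula to W1, W2; result (-s - 2)/(3*s + 7)
(2) multiply [W1/(1+W1*W2)], W3, W4 (series); result (-2*s^2 - 12*s - 16)/(6*s^3 + 26*s^2 + 25*s - 7)
Evaluating the step-2 result (the overall T(s)) at s = 0 gives T(0) = -16/(-7) = 16/7.

Final answer: 16/7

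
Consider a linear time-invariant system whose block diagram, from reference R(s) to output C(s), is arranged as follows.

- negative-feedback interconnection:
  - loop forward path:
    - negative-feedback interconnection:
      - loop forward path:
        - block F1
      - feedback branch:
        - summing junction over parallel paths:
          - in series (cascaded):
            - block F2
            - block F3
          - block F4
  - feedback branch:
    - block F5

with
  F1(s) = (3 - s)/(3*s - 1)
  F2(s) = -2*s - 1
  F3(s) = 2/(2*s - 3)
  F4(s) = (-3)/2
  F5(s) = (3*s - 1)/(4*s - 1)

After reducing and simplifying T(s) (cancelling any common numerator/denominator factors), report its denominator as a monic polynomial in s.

Step 1: series reduction of F2, F3: (-4*s - 2)/(2*s - 3)
Step 2: reduce the parallel group (F2*F3), F4: (5 - 14*s)/(4*s - 6)
Step 3: close the feedback loop around F1, ((F2*F3)+F4): (-4*s^2 + 18*s - 18)/(26*s^2 - 69*s + 21)
Step 4: collapse the loop ([F1/(1+F1*((F2*F3)+F4))] forward, F5 return): (-16*s^3 + 76*s^2 - 90*s + 18)/(92*s^3 - 244*s^2 + 81*s - 3)
No further cancellation is possible in the step-4 result, so that is T(s). Its denominator becomes monic after dividing by the leading coefficient 92.

Answer: s^3 - 61*s^2/23 + 81*s/92 - 3/92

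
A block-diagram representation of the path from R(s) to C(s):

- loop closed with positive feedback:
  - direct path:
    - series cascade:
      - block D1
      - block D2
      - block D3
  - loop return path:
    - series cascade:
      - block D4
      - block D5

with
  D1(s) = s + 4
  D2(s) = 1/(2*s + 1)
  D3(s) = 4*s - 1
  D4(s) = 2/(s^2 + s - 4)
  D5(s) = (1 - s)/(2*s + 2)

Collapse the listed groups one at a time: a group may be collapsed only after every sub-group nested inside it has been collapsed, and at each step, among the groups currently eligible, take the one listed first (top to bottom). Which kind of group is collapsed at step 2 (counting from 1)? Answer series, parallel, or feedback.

Answer: series

Working:
1. cascade D1, D2, D3
2. series reduction of D4, D5
3. collapse the loop ((D1*D2*D3) forward, (D4*D5) return)
So the answer for step 2 is series.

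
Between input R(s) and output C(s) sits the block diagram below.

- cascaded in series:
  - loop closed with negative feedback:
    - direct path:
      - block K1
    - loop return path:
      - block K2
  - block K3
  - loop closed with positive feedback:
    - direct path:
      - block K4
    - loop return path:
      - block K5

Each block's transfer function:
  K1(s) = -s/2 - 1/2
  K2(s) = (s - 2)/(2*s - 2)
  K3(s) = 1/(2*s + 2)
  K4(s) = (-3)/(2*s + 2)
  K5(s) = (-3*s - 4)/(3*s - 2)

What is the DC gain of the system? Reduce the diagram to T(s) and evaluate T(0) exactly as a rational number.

First reduce the diagram to T(s).

1. feedback reduction of K1, K2 -> (2*s^2 - 2)/(s^2 - 5*s + 2)
2. feedback reduction of K4, K5 -> (6 - 9*s)/(6*s^2 - 7*s - 16)
3. reduce the series chain [K1/(1+K1*K2)], K3, [K4/(1-K4*K5)] -> (-9*s^2 + 15*s - 6)/(6*s^4 - 37*s^3 + 31*s^2 + 66*s - 32)
Step 3 gives the overall T(s). Then T(0) = -6/(-32) = 3/16.

Answer: 3/16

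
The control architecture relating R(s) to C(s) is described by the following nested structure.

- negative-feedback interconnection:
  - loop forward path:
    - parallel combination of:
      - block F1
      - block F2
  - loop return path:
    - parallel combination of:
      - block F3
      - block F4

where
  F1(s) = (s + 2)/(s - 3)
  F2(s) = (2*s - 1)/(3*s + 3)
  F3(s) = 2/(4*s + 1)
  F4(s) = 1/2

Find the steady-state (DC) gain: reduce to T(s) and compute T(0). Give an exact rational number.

Step 1. sum the parallel branches F1, F2: (5*s^2 + 2*s + 9)/(3*s^2 - 6*s - 9)
Step 2. reduce the parallel group F3, F4: (4*s + 5)/(8*s + 2)
Step 3. reduce the feedback loop with forward (F1+F2) and return (F3+F4): (40*s^3 + 26*s^2 + 76*s + 18)/(44*s^3 - 9*s^2 - 38*s + 27)
That last expression is T(s); at s = 0 only the constant terms survive, so T(0) = 18/27 = 2/3.

Answer: 2/3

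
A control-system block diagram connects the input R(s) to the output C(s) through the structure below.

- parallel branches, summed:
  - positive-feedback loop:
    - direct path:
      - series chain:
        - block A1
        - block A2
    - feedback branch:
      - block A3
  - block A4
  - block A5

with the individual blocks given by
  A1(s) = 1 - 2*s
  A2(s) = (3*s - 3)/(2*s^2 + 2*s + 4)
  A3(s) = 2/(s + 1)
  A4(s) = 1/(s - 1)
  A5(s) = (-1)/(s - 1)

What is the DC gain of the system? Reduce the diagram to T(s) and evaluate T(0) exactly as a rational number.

First reduce the diagram to T(s).

1. reduce the series chain A1, A2; result (-6*s^2 + 9*s - 3)/(2*s^2 + 2*s + 4)
2. collapse the loop ((A1*A2) forward, A3 return); result (-6*s^3 + 3*s^2 + 6*s - 3)/(2*s^3 + 16*s^2 - 12*s + 10)
3. reduce the parallel group [(A1*A2)/(1-(A1*A2)*A3)], A4, A5; result (-6*s^3 + 3*s^2 + 6*s - 3)/(2*s^3 + 16*s^2 - 12*s + 10)
Evaluating the step-3 result (the overall T(s)) at s = 0 gives T(0) = -3/10.

Answer: -3/10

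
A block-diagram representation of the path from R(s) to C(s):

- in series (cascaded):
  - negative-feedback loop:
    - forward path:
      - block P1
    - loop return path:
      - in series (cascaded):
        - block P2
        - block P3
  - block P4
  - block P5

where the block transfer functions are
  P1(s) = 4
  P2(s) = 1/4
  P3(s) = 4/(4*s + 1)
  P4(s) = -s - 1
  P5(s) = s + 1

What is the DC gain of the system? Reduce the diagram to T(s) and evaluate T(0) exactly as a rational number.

First reduce the diagram to T(s).

(1) reduce the series chain P2, P3 gives 1/(4*s + 1)
(2) reduce the feedback loop with forward P1 and return (P2*P3) gives (16*s + 4)/(4*s + 5)
(3) combine [P1/(1+P1*(P2*P3))], P4, P5 in series gives (-16*s^3 - 36*s^2 - 24*s - 4)/(4*s + 5)
Evaluating the step-3 result (the overall T(s)) at s = 0 gives T(0) = -4/5.

Answer: -4/5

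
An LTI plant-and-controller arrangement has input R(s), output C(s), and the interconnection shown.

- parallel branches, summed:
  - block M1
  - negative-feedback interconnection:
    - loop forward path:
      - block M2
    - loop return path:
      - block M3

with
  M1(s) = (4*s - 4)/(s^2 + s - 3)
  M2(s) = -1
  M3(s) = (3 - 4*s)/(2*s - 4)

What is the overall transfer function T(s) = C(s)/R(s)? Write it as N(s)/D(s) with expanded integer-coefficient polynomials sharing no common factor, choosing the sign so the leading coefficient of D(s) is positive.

[1] reduce the feedback loop with forward M2 and return M3, giving (4 - 2*s)/(6*s - 7)
[2] reduce the parallel group M1, [M2/(1+M2*M3)], giving the overall T(s)

Final answer: (-2*s^3 + 26*s^2 - 42*s + 16)/(6*s^3 - s^2 - 25*s + 21)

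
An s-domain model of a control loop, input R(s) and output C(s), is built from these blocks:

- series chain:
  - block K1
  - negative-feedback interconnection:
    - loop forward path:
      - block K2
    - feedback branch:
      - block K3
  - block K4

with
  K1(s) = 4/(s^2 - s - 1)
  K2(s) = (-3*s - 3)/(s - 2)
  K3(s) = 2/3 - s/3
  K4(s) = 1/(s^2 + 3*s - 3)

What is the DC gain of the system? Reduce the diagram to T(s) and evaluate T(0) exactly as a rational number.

1. feedback reduction of K2, K3 -> (-3*s - 3)/(s^2 - 4)
2. combine K1, [K2/(1+K2*K3)], K4 in series -> (-12*s - 12)/(s^6 + 2*s^5 - 11*s^4 - 8*s^3 + 31*s^2 - 12)
Step 2 gives the overall T(s). Then T(0) = -12/(-12) = 1.

Therefore the answer is 1.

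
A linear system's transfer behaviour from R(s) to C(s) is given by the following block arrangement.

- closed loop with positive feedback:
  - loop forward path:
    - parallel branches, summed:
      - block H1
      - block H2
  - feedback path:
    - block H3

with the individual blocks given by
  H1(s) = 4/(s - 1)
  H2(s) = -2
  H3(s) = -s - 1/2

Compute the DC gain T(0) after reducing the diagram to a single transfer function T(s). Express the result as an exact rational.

Step 1 - combine H1, H2 in parallel; result (6 - 2*s)/(s - 1)
Step 2 - reduce the feedback loop with forward (H1+H2) and return H3; result (s - 3)/(s^2 - 3*s - 1)
DC gain: substitute s = 0 into T(s) from step 2: T(0) = -3/(-1) = 3.

Hence the answer: 3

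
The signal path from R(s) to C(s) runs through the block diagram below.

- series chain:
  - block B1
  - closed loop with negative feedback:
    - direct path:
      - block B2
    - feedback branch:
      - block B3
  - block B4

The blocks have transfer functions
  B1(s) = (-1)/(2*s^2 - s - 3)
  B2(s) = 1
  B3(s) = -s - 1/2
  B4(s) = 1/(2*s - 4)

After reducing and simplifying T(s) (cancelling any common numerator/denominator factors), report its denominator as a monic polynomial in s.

The answer is s^4 - 3*s^3 + 3*s^2/4 + 13*s/4 - 3/2.

Reasoning:
Step 1: reduce the feedback loop with forward B2 and return B3; result (-2)/(2*s - 1)
Step 2: reduce the series chain B1, [B2/(1+B2*B3)], B4; result 1/(4*s^4 - 12*s^3 + 3*s^2 + 13*s - 6)
No further cancellation is possible in the step-2 result, so that is T(s). Its denominator becomes monic after dividing by the leading coefficient 4.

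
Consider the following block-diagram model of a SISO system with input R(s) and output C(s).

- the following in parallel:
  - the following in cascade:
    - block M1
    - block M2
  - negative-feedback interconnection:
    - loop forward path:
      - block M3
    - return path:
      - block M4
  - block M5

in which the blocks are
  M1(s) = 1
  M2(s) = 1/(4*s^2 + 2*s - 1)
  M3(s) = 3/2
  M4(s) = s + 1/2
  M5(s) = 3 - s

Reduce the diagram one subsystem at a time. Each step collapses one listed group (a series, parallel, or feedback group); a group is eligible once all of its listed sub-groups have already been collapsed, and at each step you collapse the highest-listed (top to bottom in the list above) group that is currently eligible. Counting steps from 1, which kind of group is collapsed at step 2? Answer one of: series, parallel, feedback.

[1] cascade M1, M2
[2] apply the feedback formula to M3, M4
[3] sum the parallel branches (M1*M2), [M3/(1+M3*M4)], M5
So the answer for step 2 is feedback.

Therefore the answer is feedback.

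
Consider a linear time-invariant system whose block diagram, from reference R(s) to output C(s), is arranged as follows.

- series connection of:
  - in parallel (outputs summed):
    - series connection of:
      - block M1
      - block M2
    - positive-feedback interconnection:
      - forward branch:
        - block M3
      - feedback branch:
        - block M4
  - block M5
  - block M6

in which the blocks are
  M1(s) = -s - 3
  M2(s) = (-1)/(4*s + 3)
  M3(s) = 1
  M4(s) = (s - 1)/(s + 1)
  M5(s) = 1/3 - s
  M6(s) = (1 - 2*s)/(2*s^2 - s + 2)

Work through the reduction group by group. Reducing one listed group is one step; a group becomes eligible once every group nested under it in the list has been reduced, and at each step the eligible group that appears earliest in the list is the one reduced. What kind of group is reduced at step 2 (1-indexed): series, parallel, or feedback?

Step 1. multiply M1, M2 (series)
Step 2. reduce the feedback loop with forward M3 and return M4
Step 3. parallel reduction of (M1*M2), [M3/(1-M3*M4)]
Step 4. reduce the series chain ((M1*M2)+[M3/(1-M3*M4)]), M5, M6
Step 2 collapses a feedback group.

Therefore the answer is feedback.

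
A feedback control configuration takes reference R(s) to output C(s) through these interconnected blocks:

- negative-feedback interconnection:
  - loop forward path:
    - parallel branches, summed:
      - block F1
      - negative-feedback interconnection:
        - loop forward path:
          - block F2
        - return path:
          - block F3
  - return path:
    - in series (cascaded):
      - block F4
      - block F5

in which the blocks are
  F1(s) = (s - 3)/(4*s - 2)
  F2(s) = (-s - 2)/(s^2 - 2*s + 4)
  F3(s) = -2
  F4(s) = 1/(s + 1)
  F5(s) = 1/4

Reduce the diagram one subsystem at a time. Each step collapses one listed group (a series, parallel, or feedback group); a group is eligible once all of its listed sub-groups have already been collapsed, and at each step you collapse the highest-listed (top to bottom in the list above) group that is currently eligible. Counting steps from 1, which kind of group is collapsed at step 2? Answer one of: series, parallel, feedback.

Reducing step by step:

Step 1 - collapse the loop (F2 forward, F3 return)
Step 2 - parallel reduction of F1, [F2/(1+F2*F3)]
Step 3 - multiply F4, F5 (series)
Step 4 - close the feedback loop around (F1+[F2/(1+F2*F3)]), (F4*F5)
The group at step 2 is a parallel group.

Answer: parallel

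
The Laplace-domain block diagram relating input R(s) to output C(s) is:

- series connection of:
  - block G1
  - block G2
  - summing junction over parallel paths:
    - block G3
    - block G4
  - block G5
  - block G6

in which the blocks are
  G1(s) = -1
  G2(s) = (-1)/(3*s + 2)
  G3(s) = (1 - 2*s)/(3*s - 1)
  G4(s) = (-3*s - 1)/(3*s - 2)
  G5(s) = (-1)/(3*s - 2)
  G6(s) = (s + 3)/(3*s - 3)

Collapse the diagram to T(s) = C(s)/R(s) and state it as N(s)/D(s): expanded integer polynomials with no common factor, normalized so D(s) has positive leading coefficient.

Answer: (15*s^3 + 38*s^2 - 20*s + 3)/(243*s^5 - 486*s^4 + 189*s^3 + 162*s^2 - 132*s + 24)

Working:
Step 1. combine G3, G4 in parallel -> (-15*s^2 + 7*s - 1)/(9*s^2 - 9*s + 2)
Step 2. cascade G1, G2, (G3+G4), G5, G6 - this is the overall T(s), already in the required normalized form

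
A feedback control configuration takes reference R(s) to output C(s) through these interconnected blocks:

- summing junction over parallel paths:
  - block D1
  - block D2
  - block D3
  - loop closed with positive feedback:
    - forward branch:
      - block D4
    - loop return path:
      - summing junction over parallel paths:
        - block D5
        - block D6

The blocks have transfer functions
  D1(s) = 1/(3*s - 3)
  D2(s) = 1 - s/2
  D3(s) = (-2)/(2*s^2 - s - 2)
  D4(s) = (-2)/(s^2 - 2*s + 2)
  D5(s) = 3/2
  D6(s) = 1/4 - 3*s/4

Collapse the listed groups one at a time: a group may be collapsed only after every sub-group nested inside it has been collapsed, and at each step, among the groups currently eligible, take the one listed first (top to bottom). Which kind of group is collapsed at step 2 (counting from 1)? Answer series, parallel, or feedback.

1. add D5, D6 (parallel)
2. feedback reduction of D4, (D5+D6)
3. combine D1, D2, D3, [D4/(1-D4*(D5+D6))] in parallel
The group at step 2 is a feedback group.

Hence the answer: feedback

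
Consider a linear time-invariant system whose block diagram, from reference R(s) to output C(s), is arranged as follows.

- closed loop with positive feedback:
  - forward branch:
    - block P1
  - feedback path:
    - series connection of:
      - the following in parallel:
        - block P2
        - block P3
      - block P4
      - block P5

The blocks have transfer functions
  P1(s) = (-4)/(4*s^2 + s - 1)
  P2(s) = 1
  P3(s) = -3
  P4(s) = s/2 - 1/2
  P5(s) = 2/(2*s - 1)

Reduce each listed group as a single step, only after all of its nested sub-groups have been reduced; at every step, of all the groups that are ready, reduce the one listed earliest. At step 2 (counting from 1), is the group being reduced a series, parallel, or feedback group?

Answer: series

Working:
[1] add P2, P3 (parallel)
[2] multiply (P2+P3), P4, P5 (series)
[3] apply the feedback formula to P1, ((P2+P3)*P4*P5)
Step 2 collapses a series group.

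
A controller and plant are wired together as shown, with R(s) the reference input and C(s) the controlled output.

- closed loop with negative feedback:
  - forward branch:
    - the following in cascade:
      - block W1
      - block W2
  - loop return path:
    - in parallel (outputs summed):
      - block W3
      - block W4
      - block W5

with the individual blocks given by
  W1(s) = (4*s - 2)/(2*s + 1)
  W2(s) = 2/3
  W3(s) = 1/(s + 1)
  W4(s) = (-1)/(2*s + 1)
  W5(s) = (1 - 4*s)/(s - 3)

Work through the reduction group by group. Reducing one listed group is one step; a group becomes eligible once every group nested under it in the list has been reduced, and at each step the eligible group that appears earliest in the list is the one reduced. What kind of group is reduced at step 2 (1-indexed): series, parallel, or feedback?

1. cascade W1, W2
2. add W3, W4, W5 (parallel)
3. reduce the feedback loop with forward (W1*W2) and return (W3+W4+W5)
The group at step 2 is a parallel group.

Therefore the answer is parallel.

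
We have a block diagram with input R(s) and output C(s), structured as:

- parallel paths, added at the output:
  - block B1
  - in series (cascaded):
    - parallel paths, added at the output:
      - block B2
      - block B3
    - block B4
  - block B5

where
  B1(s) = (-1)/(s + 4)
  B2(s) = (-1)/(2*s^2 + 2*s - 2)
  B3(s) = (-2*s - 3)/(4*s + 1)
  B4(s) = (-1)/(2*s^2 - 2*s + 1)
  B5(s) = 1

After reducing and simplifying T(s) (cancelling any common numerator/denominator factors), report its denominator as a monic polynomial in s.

Step 1. parallel reduction of B2, B3, giving (-4*s^3 - 10*s^2 - 6*s + 5)/(8*s^3 + 10*s^2 - 6*s - 2)
Step 2. reduce the series chain (B2+B3), B4, giving (4*s^3 + 10*s^2 + 6*s - 5)/(16*s^5 + 4*s^4 - 24*s^3 + 18*s^2 - 2*s - 2)
Step 3. add B1, ((B2+B3)*B4), B5 (parallel), giving (16*s^6 + 52*s^5 - 8*s^4 - 28*s^3 + 98*s^2 + 11*s - 26)/(16*s^6 + 68*s^5 - 8*s^4 - 78*s^3 + 70*s^2 - 10*s - 8)
The result of step 3 is T(s) in lowest terms. Its denominator has leading coefficient 16; dividing the denominator through by 16 makes it monic.

Answer: s^6 + 17*s^5/4 - s^4/2 - 39*s^3/8 + 35*s^2/8 - 5*s/8 - 1/2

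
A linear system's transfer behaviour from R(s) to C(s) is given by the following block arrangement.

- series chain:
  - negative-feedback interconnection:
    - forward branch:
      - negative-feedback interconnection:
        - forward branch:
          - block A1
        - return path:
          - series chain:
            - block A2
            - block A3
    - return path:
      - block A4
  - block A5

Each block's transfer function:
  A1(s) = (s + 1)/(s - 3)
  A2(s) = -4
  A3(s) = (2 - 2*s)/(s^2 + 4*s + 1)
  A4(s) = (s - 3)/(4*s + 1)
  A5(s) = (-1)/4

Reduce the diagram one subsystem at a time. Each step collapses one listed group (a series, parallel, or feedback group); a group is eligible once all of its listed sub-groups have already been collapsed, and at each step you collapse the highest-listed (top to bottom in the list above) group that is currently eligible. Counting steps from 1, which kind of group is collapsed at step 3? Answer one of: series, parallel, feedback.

Step 1: cascade A2, A3
Step 2: close the feedback loop around A1, (A2*A3)
Step 3: reduce the feedback loop with forward [A1/(1+A1*(A2*A3))] and return A4
Step 4: multiply [[A1/(1+A1*(A2*A3))]/(1+[A1/(1+A1*(A2*A3))]*A4)], A5 (series)
Step 3 collapses a feedback group.

Answer: feedback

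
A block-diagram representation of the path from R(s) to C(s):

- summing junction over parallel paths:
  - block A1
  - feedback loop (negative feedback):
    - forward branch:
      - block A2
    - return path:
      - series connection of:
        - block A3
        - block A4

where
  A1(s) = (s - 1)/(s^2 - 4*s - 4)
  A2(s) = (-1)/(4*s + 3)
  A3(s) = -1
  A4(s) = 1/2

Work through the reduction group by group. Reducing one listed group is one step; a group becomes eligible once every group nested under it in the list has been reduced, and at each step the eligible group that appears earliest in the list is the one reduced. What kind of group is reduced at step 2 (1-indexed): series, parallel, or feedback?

1. combine A3, A4 in series
2. collapse the loop (A2 forward, (A3*A4) return)
3. sum the parallel branches A1, [A2/(1+A2*(A3*A4))]
Step 2 collapses a feedback group.

Hence the answer: feedback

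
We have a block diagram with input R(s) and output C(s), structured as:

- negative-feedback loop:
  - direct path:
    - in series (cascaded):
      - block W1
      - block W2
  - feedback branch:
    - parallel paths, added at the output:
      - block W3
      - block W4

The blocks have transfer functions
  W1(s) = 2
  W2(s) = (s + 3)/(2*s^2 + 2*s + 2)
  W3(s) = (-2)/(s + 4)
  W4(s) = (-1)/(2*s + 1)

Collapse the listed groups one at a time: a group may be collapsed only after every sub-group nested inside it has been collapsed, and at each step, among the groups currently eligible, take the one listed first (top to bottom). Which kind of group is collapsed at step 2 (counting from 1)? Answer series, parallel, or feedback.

Step 1: multiply W1, W2 (series)
Step 2: sum the parallel branches W3, W4
Step 3: reduce the feedback loop with forward (W1*W2) and return (W3+W4)
So the answer for step 2 is parallel.

Answer: parallel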